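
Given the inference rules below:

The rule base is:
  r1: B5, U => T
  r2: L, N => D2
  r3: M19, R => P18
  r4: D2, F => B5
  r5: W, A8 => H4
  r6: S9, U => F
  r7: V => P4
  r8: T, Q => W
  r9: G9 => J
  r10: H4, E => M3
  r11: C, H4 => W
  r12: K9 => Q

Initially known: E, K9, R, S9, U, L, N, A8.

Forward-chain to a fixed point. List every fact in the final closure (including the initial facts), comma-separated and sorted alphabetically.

A8, B5, D2, E, F, H4, K9, L, M3, N, Q, R, S9, T, U, W

Round 1: r2 [L, N => D2]; r6 [S9, U => F]; r12 [K9 => Q]. New: D2, F, Q.
Round 2: r4 [D2, F => B5]. New: B5.
Round 3: r1 [B5, U => T]. New: T.
Round 4: r8 [T, Q => W]. New: W.
Round 5: r5 [W, A8 => H4]. New: H4.
Round 6: r10 [H4, E => M3]. New: M3.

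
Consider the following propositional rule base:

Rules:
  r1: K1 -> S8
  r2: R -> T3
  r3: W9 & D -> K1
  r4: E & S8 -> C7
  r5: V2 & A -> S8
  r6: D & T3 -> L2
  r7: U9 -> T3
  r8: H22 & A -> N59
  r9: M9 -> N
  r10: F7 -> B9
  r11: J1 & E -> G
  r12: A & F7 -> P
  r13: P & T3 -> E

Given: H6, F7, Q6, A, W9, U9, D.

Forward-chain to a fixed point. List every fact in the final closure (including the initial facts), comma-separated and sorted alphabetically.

A, B9, C7, D, E, F7, H6, K1, L2, P, Q6, S8, T3, U9, W9

Round 1 — r3, r7, r10, r12, derive K1, T3, B9, P.
Round 2 — r1, r6, r13, derive S8, L2, E.
Round 3 — r4, derive C7.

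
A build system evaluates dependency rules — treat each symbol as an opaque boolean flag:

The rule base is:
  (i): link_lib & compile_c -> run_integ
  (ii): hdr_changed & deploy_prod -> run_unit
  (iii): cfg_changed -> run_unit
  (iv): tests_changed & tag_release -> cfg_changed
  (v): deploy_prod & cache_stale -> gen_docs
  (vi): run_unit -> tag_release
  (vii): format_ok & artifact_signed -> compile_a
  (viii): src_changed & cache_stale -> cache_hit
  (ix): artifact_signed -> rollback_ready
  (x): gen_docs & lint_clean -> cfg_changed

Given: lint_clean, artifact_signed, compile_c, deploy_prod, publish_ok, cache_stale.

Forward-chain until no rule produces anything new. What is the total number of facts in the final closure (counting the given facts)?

Round 1: (v) [deploy_prod & cache_stale -> gen_docs]; (ix) [artifact_signed -> rollback_ready]. Adds gen_docs, rollback_ready.
Round 2: (x) [gen_docs & lint_clean -> cfg_changed]. Adds cfg_changed.
Round 3: (iii) [cfg_changed -> run_unit]. Adds run_unit.
Round 4: (vi) [run_unit -> tag_release]. Adds tag_release.
Closure: {artifact_signed, cache_stale, cfg_changed, compile_c, deploy_prod, gen_docs, lint_clean, publish_ok, rollback_ready, run_unit, tag_release} — 11 facts.

11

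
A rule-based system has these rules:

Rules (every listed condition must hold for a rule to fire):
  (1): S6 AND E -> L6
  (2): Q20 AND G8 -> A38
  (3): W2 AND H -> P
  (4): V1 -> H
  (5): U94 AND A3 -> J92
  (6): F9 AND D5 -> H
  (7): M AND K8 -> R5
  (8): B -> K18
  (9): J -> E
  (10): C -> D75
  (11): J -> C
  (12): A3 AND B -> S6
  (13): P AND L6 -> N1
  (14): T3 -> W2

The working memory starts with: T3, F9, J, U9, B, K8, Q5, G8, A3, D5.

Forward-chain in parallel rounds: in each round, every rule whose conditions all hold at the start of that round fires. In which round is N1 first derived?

Round 1 — (6), (8), (9), (11), (12), (14), derive H, K18, E, C, S6, W2.
Round 2 — (1), (3), (10), derive L6, P, D75.
Round 3 — (13), derive N1.
N1 first appears in round 3.

3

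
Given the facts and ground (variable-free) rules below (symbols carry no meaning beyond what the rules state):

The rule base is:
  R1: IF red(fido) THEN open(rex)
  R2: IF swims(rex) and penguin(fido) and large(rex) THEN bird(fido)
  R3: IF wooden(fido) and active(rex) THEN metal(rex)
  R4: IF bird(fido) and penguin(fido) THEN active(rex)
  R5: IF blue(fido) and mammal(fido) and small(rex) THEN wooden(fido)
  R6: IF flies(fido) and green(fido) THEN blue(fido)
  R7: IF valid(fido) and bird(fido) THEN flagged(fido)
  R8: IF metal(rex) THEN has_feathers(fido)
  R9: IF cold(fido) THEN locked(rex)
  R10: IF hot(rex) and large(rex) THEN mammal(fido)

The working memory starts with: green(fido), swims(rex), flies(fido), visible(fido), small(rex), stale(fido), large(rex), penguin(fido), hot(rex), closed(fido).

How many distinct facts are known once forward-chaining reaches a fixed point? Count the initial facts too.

Round 1: R2 [IF swims(rex) and penguin(fido) and large(rex) THEN bird(fido)]; R6 [IF flies(fido) and green(fido) THEN blue(fido)]; R10 [IF hot(rex) and large(rex) THEN mammal(fido)]. Adds bird(fido), blue(fido), mammal(fido).
Round 2: R4 [IF bird(fido) and penguin(fido) THEN active(rex)]; R5 [IF blue(fido) and mammal(fido) and small(rex) THEN wooden(fido)]. Adds active(rex), wooden(fido).
Round 3: R3 [IF wooden(fido) and active(rex) THEN metal(rex)]. Adds metal(rex).
Round 4: R8 [IF metal(rex) THEN has_feathers(fido)]. Adds has_feathers(fido).
Closure: {active(rex), bird(fido), blue(fido), closed(fido), flies(fido), green(fido), has_feathers(fido), hot(rex), large(rex), mammal(fido), metal(rex), penguin(fido), small(rex), stale(fido), swims(rex), visible(fido), wooden(fido)} — 17 facts.

17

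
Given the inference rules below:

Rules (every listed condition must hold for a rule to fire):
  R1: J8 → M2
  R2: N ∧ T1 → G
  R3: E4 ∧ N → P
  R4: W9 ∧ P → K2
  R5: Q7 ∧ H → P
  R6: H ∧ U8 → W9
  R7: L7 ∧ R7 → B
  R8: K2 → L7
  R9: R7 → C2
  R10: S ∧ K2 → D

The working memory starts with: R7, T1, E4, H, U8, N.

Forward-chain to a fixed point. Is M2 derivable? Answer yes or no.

Round 1: R2 [N ∧ T1 → G]; R3 [E4 ∧ N → P]; R6 [H ∧ U8 → W9]; R9 [R7 → C2]. New: G, P, W9, C2.
Round 2: R4 [W9 ∧ P → K2]. New: K2.
Round 3: R8 [K2 → L7]. New: L7.
Round 4: R7 [L7 ∧ R7 → B]. New: B.
Fixed point reached. M2 is concluded only by R1; R1 needs J8 (never derived).

no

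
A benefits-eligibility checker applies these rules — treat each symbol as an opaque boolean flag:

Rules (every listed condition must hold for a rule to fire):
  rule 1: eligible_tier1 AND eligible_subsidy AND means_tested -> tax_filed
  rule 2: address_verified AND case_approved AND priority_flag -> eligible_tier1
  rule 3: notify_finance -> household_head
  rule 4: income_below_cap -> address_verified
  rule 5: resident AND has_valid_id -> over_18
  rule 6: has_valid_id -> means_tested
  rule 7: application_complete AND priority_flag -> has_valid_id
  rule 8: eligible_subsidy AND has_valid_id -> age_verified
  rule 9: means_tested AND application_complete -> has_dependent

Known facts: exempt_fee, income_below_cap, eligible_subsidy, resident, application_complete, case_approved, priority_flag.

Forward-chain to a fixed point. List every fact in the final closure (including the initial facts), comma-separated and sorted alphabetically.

address_verified, age_verified, application_complete, case_approved, eligible_subsidy, eligible_tier1, exempt_fee, has_dependent, has_valid_id, income_below_cap, means_tested, over_18, priority_flag, resident, tax_filed

[1] rule 4 [income_below_cap -> address_verified]; rule 7 [application_complete AND priority_flag -> has_valid_id]. ⇒ new: address_verified, has_valid_id.
[2] rule 2 [address_verified AND case_approved AND priority_flag -> eligible_tier1]; rule 5 [resident AND has_valid_id -> over_18]; rule 6 [has_valid_id -> means_tested]; rule 8 [eligible_subsidy AND has_valid_id -> age_verified]. ⇒ new: eligible_tier1, over_18, means_tested, age_verified.
[3] rule 1 [eligible_tier1 AND eligible_subsidy AND means_tested -> tax_filed]; rule 9 [means_tested AND application_complete -> has_dependent]. ⇒ new: tax_filed, has_dependent.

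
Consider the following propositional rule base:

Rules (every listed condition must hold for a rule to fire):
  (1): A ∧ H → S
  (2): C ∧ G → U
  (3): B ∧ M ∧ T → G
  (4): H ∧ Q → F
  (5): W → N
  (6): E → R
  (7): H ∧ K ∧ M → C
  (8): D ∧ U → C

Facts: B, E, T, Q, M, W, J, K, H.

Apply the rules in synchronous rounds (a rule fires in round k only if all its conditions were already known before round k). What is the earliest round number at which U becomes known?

Round 1: (3) [B ∧ M ∧ T → G]; (4) [H ∧ Q → F]; (5) [W → N]; (6) [E → R]; (7) [H ∧ K ∧ M → C]. Adds G, F, N, R, C.
Round 2: (2) [C ∧ G → U]. Adds U.
U first appears in round 2.

2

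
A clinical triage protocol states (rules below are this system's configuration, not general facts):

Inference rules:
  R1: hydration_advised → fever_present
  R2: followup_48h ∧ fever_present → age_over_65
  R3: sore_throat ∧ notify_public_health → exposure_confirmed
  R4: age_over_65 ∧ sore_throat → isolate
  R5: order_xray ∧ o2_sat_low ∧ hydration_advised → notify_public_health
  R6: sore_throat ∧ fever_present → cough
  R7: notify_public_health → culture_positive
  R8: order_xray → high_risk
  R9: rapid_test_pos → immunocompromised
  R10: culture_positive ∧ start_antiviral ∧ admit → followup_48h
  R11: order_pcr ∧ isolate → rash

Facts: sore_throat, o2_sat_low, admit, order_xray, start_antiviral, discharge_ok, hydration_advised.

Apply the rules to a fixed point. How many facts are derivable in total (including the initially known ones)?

Round 1 fires R1, R5, R8, giving fever_present, notify_public_health, high_risk.
Round 2 fires R3, R6, R7, giving exposure_confirmed, cough, culture_positive.
Round 3 fires R10, giving followup_48h.
Round 4 fires R2, giving age_over_65.
Round 5 fires R4, giving isolate.
Closure: {admit, age_over_65, cough, culture_positive, discharge_ok, exposure_confirmed, fever_present, followup_48h, high_risk, hydration_advised, isolate, notify_public_health, o2_sat_low, order_xray, sore_throat, start_antiviral} — 16 facts.

16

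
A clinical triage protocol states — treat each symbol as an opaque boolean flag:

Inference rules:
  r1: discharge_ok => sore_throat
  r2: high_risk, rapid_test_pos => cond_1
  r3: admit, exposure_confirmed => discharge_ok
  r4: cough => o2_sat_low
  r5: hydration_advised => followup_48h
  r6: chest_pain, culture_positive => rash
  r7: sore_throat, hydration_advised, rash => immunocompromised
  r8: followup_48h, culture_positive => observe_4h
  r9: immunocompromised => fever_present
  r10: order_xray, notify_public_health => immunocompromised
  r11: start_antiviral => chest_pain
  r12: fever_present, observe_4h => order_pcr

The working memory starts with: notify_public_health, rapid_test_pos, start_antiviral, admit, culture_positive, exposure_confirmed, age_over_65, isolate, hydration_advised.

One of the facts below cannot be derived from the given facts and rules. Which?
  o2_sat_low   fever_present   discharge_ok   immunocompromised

Round 1 — r3, r5, r11, derive discharge_ok, followup_48h, chest_pain.
Round 2 — r1, r6, r8, derive sore_throat, rash, observe_4h.
Round 3 — r7, derive immunocompromised.
Round 4 — r9, derive fever_present.
Round 5 — r12, derive order_pcr.
Derived: discharge_ok (round 1), fever_present (round 4), immunocompromised (round 3). o2_sat_low never appears in any round.

o2_sat_low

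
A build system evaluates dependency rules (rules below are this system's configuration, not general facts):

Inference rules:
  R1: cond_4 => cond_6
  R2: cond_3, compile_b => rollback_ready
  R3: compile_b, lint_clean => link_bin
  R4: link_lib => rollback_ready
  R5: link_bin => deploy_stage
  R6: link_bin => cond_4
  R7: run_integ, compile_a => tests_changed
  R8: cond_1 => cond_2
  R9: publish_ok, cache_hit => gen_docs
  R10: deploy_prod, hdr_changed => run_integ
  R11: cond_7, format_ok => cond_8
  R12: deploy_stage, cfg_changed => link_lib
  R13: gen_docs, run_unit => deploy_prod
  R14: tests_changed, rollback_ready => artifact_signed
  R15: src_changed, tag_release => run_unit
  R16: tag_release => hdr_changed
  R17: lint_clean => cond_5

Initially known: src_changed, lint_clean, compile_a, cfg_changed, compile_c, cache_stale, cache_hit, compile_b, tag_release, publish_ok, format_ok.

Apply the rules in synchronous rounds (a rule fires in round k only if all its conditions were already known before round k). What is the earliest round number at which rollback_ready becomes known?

4

Round 1: R3 [compile_b, lint_clean => link_bin]; R9 [publish_ok, cache_hit => gen_docs]; R15 [src_changed, tag_release => run_unit]; R16 [tag_release => hdr_changed]; R17 [lint_clean => cond_5]. Adds link_bin, gen_docs, run_unit, hdr_changed, cond_5.
Round 2: R5 [link_bin => deploy_stage]; R6 [link_bin => cond_4]; R13 [gen_docs, run_unit => deploy_prod]. Adds deploy_stage, cond_4, deploy_prod.
Round 3: R1 [cond_4 => cond_6]; R10 [deploy_prod, hdr_changed => run_integ]; R12 [deploy_stage, cfg_changed => link_lib]. Adds cond_6, run_integ, link_lib.
Round 4: R4 [link_lib => rollback_ready]; R7 [run_integ, compile_a => tests_changed]. Adds rollback_ready, tests_changed.
rollback_ready first appears in round 4.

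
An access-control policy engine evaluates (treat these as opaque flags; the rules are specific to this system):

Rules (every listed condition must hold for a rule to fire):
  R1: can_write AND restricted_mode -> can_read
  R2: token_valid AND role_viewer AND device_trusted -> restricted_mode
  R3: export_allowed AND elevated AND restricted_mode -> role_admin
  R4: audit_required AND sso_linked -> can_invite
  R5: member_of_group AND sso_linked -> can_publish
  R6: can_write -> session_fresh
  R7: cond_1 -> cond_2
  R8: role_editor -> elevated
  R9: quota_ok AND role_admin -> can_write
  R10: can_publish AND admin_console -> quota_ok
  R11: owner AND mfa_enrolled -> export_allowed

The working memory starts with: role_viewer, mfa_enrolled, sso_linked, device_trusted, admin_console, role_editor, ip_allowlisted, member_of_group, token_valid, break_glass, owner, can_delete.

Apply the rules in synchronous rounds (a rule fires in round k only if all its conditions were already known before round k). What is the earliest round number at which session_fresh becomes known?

4

Round 1: R2 [token_valid AND role_viewer AND device_trusted -> restricted_mode]; R5 [member_of_group AND sso_linked -> can_publish]; R8 [role_editor -> elevated]; R11 [owner AND mfa_enrolled -> export_allowed]. Adds restricted_mode, can_publish, elevated, export_allowed.
Round 2: R3 [export_allowed AND elevated AND restricted_mode -> role_admin]; R10 [can_publish AND admin_console -> quota_ok]. Adds role_admin, quota_ok.
Round 3: R9 [quota_ok AND role_admin -> can_write]. Adds can_write.
Round 4: R1 [can_write AND restricted_mode -> can_read]; R6 [can_write -> session_fresh]. Adds can_read, session_fresh.
session_fresh first appears in round 4.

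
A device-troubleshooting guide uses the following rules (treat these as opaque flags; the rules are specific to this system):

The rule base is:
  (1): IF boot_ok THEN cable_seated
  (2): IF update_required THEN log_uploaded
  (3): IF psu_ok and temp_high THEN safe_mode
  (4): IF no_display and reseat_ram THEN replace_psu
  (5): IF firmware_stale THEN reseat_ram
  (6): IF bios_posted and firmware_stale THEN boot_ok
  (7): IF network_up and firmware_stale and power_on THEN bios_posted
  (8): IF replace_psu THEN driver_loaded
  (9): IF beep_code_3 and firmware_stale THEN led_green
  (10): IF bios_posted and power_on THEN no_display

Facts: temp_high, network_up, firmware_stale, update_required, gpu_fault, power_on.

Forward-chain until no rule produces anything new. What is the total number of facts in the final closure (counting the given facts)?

14

[1] (2) [IF update_required THEN log_uploaded]; (5) [IF firmware_stale THEN reseat_ram]; (7) [IF network_up and firmware_stale and power_on THEN bios_posted]. ⇒ new: log_uploaded, reseat_ram, bios_posted.
[2] (6) [IF bios_posted and firmware_stale THEN boot_ok]; (10) [IF bios_posted and power_on THEN no_display]. ⇒ new: boot_ok, no_display.
[3] (1) [IF boot_ok THEN cable_seated]; (4) [IF no_display and reseat_ram THEN replace_psu]. ⇒ new: cable_seated, replace_psu.
[4] (8) [IF replace_psu THEN driver_loaded]. ⇒ new: driver_loaded.
Closure: {bios_posted, boot_ok, cable_seated, driver_loaded, firmware_stale, gpu_fault, log_uploaded, network_up, no_display, power_on, replace_psu, reseat_ram, temp_high, update_required} — 14 facts.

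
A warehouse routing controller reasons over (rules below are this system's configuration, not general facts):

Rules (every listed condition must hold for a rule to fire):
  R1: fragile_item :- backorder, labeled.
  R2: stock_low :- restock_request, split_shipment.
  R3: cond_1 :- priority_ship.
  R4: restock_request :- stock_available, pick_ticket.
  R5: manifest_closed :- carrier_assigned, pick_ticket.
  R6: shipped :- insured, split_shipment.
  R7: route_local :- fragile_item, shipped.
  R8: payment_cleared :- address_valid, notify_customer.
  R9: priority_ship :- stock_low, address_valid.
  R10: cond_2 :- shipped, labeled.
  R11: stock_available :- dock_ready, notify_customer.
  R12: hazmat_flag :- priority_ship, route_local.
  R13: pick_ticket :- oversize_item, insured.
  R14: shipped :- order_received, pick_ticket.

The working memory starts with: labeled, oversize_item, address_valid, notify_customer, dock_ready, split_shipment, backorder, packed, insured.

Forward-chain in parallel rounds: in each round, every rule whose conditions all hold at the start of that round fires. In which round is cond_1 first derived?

5

Round 1: R1 [fragile_item :- backorder, labeled.]; R6 [shipped :- insured, split_shipment.]; R8 [payment_cleared :- address_valid, notify_customer.]; R11 [stock_available :- dock_ready, notify_customer.]; R13 [pick_ticket :- oversize_item, insured.]. Adds fragile_item, shipped, payment_cleared, stock_available, pick_ticket.
Round 2: R4 [restock_request :- stock_available, pick_ticket.]; R7 [route_local :- fragile_item, shipped.]; R10 [cond_2 :- shipped, labeled.]. Adds restock_request, route_local, cond_2.
Round 3: R2 [stock_low :- restock_request, split_shipment.]. Adds stock_low.
Round 4: R9 [priority_ship :- stock_low, address_valid.]. Adds priority_ship.
Round 5: R3 [cond_1 :- priority_ship.]; R12 [hazmat_flag :- priority_ship, route_local.]. Adds cond_1, hazmat_flag.
cond_1 first appears in round 5.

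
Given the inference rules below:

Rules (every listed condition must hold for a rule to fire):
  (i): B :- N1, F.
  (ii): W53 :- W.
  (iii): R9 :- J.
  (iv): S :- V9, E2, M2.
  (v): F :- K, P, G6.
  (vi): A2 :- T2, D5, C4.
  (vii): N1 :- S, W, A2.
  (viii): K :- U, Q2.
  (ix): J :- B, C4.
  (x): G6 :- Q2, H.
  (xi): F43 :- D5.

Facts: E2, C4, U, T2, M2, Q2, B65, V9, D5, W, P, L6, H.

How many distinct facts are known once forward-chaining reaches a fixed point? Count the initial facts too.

24

Round 1 — (ii), (iv), (vi), (viii), (x), (xi), derive W53, S, A2, K, G6, F43.
Round 2 — (v), (vii), derive F, N1.
Round 3 — (i), derive B.
Round 4 — (ix), derive J.
Round 5 — (iii), derive R9.
Closure: {A2, B, B65, C4, D5, E2, F, F43, G6, H, J, K, L6, M2, N1, P, Q2, R9, S, T2, U, V9, W, W53} — 24 facts.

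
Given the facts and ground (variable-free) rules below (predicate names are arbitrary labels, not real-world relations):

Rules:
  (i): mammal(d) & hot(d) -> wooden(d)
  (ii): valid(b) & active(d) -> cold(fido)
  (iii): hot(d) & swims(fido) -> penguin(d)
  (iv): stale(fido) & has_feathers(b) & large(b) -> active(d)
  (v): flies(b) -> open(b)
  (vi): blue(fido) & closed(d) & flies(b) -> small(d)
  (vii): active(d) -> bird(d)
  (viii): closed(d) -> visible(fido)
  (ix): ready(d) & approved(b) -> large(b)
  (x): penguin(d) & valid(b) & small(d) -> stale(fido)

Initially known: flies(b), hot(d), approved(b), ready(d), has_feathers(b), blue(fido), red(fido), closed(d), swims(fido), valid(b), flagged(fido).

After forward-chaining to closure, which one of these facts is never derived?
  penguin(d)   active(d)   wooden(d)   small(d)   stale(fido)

wooden(d)

Round 1 — (iii), (v), (vi), (viii), (ix), derive penguin(d), open(b), small(d), visible(fido), large(b).
Round 2 — (x), derive stale(fido).
Round 3 — (iv), derive active(d).
Round 4 — (ii), (vii), derive cold(fido), bird(d).
Derived: active(d) (round 3), small(d) (round 1), penguin(d) (round 1), stale(fido) (round 2). wooden(d) never appears in any round.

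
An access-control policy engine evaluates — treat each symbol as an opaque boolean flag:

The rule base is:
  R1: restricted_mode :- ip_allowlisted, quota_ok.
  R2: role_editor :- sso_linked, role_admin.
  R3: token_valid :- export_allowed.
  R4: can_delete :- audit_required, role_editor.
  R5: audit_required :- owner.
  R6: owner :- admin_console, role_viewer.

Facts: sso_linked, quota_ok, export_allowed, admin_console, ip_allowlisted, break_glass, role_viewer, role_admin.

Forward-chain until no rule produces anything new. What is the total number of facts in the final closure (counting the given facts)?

14

Round 1 — R1, R2, R3, R6, derive restricted_mode, role_editor, token_valid, owner.
Round 2 — R5, derive audit_required.
Round 3 — R4, derive can_delete.
Closure: {admin_console, audit_required, break_glass, can_delete, export_allowed, ip_allowlisted, owner, quota_ok, restricted_mode, role_admin, role_editor, role_viewer, sso_linked, token_valid} — 14 facts.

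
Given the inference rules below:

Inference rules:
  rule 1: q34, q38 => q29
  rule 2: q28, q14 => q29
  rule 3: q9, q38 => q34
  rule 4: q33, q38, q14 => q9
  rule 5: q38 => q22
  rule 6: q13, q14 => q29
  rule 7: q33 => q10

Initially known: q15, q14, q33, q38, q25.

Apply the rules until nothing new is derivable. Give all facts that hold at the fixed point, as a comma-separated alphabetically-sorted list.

[1] rule 4 [q33, q38, q14 => q9]; rule 5 [q38 => q22]; rule 7 [q33 => q10]. ⇒ new: q9, q22, q10.
[2] rule 3 [q9, q38 => q34]. ⇒ new: q34.
[3] rule 1 [q34, q38 => q29]. ⇒ new: q29.

q10, q14, q15, q22, q25, q29, q33, q34, q38, q9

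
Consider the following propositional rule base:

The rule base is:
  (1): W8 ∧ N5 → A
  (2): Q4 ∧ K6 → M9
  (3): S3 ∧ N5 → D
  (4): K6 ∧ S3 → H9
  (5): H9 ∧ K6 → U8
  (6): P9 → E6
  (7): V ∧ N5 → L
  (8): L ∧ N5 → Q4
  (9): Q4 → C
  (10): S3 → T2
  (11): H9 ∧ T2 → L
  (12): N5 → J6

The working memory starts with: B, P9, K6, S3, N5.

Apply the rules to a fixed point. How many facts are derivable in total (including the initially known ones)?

Round 1 — (3), (4), (6), (10), (12), derive D, H9, E6, T2, J6.
Round 2 — (5), (11), derive U8, L.
Round 3 — (8), derive Q4.
Round 4 — (2), (9), derive M9, C.
Closure: {B, C, D, E6, H9, J6, K6, L, M9, N5, P9, Q4, S3, T2, U8} — 15 facts.

15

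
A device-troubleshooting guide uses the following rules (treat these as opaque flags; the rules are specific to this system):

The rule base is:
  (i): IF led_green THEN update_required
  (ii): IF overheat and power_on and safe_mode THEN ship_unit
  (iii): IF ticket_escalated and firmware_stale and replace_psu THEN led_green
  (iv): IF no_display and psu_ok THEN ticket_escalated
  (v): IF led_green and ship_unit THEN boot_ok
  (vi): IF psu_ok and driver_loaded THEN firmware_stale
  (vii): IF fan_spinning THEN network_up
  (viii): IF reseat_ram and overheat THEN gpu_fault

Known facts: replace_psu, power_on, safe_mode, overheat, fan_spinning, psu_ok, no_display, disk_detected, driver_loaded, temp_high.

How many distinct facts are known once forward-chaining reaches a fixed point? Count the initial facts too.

17

Round 1 — (ii), (iv), (vi), (vii), derive ship_unit, ticket_escalated, firmware_stale, network_up.
Round 2 — (iii), derive led_green.
Round 3 — (i), (v), derive update_required, boot_ok.
Closure: {boot_ok, disk_detected, driver_loaded, fan_spinning, firmware_stale, led_green, network_up, no_display, overheat, power_on, psu_ok, replace_psu, safe_mode, ship_unit, temp_high, ticket_escalated, update_required} — 17 facts.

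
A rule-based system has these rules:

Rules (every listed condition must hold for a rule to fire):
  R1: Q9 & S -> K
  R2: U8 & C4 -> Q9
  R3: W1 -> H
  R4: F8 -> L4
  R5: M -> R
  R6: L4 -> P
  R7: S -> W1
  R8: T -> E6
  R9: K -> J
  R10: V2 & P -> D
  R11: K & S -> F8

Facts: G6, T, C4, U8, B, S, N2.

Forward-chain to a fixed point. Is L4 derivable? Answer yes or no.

yes

Round 1: R2 [U8 & C4 -> Q9]; R7 [S -> W1]; R8 [T -> E6]. Adds Q9, W1, E6.
Round 2: R1 [Q9 & S -> K]; R3 [W1 -> H]. Adds K, H.
Round 3: R9 [K -> J]; R11 [K & S -> F8]. Adds J, F8.
Round 4: R4 [F8 -> L4]. Adds L4.
Round 5: R6 [L4 -> P]. Adds P.
L4 appears in round 4, so it is derivable.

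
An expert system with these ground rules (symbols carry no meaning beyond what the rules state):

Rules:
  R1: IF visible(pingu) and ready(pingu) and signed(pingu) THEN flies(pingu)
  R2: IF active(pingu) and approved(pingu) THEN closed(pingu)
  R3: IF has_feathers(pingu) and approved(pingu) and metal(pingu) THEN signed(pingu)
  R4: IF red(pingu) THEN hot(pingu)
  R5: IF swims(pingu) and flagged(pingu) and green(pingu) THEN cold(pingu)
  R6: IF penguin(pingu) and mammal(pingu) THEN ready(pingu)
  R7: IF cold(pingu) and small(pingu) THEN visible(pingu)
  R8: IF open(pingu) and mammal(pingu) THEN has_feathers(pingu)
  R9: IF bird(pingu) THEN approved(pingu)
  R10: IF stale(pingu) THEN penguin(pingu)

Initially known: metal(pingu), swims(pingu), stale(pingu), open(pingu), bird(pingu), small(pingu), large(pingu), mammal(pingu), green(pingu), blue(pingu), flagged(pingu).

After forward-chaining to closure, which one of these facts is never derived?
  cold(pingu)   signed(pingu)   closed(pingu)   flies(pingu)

Round 1: R5 [IF swims(pingu) and flagged(pingu) and green(pingu) THEN cold(pingu)]; R8 [IF open(pingu) and mammal(pingu) THEN has_feathers(pingu)]; R9 [IF bird(pingu) THEN approved(pingu)]; R10 [IF stale(pingu) THEN penguin(pingu)]. Adds cold(pingu), has_feathers(pingu), approved(pingu), penguin(pingu).
Round 2: R3 [IF has_feathers(pingu) and approved(pingu) and metal(pingu) THEN signed(pingu)]; R6 [IF penguin(pingu) and mammal(pingu) THEN ready(pingu)]; R7 [IF cold(pingu) and small(pingu) THEN visible(pingu)]. Adds signed(pingu), ready(pingu), visible(pingu).
Round 3: R1 [IF visible(pingu) and ready(pingu) and signed(pingu) THEN flies(pingu)]. Adds flies(pingu).
Derived: flies(pingu) (round 3), cold(pingu) (round 1), signed(pingu) (round 2). closed(pingu) never appears in any round.

closed(pingu)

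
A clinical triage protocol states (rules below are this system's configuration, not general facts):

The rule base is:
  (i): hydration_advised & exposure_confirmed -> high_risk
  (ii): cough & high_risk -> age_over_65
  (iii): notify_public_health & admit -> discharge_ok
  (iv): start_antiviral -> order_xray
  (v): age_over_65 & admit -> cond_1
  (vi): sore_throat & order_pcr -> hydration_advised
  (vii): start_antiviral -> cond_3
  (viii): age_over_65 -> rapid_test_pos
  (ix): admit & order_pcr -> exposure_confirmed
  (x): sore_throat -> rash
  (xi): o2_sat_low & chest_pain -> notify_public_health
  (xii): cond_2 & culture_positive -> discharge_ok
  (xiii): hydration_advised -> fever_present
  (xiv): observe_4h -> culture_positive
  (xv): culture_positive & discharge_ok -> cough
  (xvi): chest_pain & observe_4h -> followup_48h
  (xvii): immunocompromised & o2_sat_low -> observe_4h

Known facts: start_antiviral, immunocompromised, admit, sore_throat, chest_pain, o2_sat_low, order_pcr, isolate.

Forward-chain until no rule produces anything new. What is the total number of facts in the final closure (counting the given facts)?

[1] (iv) [start_antiviral -> order_xray]; (vi) [sore_throat & order_pcr -> hydration_advised]; (vii) [start_antiviral -> cond_3]; (ix) [admit & order_pcr -> exposure_confirmed]; (x) [sore_throat -> rash]; (xi) [o2_sat_low & chest_pain -> notify_public_health]; (xvii) [immunocompromised & o2_sat_low -> observe_4h]. ⇒ new: order_xray, hydration_advised, cond_3, exposure_confirmed, rash, notify_public_health, observe_4h.
[2] (i) [hydration_advised & exposure_confirmed -> high_risk]; (iii) [notify_public_health & admit -> discharge_ok]; (xiii) [hydration_advised -> fever_present]; (xiv) [observe_4h -> culture_positive]; (xvi) [chest_pain & observe_4h -> followup_48h]. ⇒ new: high_risk, discharge_ok, fever_present, culture_positive, followup_48h.
[3] (xv) [culture_positive & discharge_ok -> cough]. ⇒ new: cough.
[4] (ii) [cough & high_risk -> age_over_65]. ⇒ new: age_over_65.
[5] (v) [age_over_65 & admit -> cond_1]; (viii) [age_over_65 -> rapid_test_pos]. ⇒ new: cond_1, rapid_test_pos.
Closure: {admit, age_over_65, chest_pain, cond_1, cond_3, cough, culture_positive, discharge_ok, exposure_confirmed, fever_present, followup_48h, high_risk, hydration_advised, immunocompromised, isolate, notify_public_health, o2_sat_low, observe_4h, order_pcr, order_xray, rapid_test_pos, rash, sore_throat, start_antiviral} — 24 facts.

24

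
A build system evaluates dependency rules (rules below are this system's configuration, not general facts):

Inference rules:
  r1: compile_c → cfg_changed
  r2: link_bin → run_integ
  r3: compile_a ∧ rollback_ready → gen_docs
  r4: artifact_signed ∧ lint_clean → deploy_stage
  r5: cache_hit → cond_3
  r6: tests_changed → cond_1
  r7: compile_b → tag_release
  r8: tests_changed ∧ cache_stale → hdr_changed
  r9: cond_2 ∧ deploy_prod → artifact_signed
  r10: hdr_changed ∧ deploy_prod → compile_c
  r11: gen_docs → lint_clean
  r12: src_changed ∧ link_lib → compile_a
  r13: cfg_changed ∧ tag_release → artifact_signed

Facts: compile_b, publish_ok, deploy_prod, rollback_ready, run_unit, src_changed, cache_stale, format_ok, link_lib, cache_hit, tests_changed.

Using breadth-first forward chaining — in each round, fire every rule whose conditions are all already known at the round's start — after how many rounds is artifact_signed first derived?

4

Round 1 fires r5, r6, r7, r8, r12, giving cond_3, cond_1, tag_release, hdr_changed, compile_a.
Round 2 fires r3, r10, giving gen_docs, compile_c.
Round 3 fires r1, r11, giving cfg_changed, lint_clean.
Round 4 fires r13, giving artifact_signed.
artifact_signed first appears in round 4.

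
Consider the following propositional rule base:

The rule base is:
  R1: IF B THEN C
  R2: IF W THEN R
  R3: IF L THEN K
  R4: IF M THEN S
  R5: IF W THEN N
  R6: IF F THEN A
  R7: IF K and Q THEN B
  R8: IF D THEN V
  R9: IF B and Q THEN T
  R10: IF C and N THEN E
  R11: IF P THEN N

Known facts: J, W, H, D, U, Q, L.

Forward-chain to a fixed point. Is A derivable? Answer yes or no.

Round 1 — R2, R3, R5, R8, derive R, K, N, V.
Round 2 — R7, derive B.
Round 3 — R1, R9, derive C, T.
Round 4 — R10, derive E.
Fixed point reached. A is concluded only by R6; R6 needs F (never derived).

no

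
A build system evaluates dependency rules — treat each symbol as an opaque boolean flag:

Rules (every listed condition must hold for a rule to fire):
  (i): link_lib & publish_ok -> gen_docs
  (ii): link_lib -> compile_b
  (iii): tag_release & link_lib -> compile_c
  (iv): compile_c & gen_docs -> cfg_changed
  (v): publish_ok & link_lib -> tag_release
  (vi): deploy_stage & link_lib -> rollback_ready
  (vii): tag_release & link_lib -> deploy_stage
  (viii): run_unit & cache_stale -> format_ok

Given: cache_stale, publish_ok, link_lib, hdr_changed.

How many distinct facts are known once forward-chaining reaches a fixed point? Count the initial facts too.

11

Round 1: (i) [link_lib & publish_ok -> gen_docs]; (ii) [link_lib -> compile_b]; (v) [publish_ok & link_lib -> tag_release]. New: gen_docs, compile_b, tag_release.
Round 2: (iii) [tag_release & link_lib -> compile_c]; (vii) [tag_release & link_lib -> deploy_stage]. New: compile_c, deploy_stage.
Round 3: (iv) [compile_c & gen_docs -> cfg_changed]; (vi) [deploy_stage & link_lib -> rollback_ready]. New: cfg_changed, rollback_ready.
Closure: {cache_stale, cfg_changed, compile_b, compile_c, deploy_stage, gen_docs, hdr_changed, link_lib, publish_ok, rollback_ready, tag_release} — 11 facts.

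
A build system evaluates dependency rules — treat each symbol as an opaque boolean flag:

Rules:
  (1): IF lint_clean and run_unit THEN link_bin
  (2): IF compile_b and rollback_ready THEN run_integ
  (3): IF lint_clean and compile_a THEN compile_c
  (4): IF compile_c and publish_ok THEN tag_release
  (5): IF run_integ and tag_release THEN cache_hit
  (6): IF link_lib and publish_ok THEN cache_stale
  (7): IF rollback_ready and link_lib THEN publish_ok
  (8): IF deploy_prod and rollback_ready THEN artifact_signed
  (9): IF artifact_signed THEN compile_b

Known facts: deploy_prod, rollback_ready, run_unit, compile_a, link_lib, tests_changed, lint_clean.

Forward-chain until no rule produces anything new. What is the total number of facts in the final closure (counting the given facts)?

Round 1 — (1), (3), (7), (8), derive link_bin, compile_c, publish_ok, artifact_signed.
Round 2 — (4), (6), (9), derive tag_release, cache_stale, compile_b.
Round 3 — (2), derive run_integ.
Round 4 — (5), derive cache_hit.
Closure: {artifact_signed, cache_hit, cache_stale, compile_a, compile_b, compile_c, deploy_prod, link_bin, link_lib, lint_clean, publish_ok, rollback_ready, run_integ, run_unit, tag_release, tests_changed} — 16 facts.

16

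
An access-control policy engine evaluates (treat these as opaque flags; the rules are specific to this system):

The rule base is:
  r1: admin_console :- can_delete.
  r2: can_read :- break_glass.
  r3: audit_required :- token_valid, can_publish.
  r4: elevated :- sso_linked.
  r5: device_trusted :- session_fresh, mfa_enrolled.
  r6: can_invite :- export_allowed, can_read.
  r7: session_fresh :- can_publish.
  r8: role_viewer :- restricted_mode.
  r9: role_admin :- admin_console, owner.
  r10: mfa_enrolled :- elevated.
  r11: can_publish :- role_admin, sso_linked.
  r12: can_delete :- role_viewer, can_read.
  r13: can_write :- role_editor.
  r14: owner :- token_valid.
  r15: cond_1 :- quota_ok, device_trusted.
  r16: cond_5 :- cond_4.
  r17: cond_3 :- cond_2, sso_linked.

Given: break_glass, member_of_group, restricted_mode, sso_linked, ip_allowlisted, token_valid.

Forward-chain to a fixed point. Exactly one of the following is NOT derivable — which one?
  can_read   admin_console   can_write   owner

can_write

Round 1 — r2, r4, r8, r14, derive can_read, elevated, role_viewer, owner.
Round 2 — r10, r12, derive mfa_enrolled, can_delete.
Round 3 — r1, derive admin_console.
Round 4 — r9, derive role_admin.
Round 5 — r11, derive can_publish.
Round 6 — r3, r7, derive audit_required, session_fresh.
Round 7 — r5, derive device_trusted.
Derived: admin_console (round 3), owner (round 1), can_read (round 1). can_write never appears in any round.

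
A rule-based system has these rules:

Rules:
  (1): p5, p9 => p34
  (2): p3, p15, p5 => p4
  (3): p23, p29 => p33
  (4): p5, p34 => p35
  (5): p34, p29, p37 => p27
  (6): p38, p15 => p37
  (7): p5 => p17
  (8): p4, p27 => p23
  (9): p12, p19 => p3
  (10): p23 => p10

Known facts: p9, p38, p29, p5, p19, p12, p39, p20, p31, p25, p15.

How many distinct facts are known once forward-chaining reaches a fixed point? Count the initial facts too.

Round 1 fires (1), (6), (7), (9), giving p34, p37, p17, p3.
Round 2 fires (2), (4), (5), giving p4, p35, p27.
Round 3 fires (8), giving p23.
Round 4 fires (3), (10), giving p33, p10.
Closure: {p10, p12, p15, p17, p19, p20, p23, p25, p27, p29, p3, p31, p33, p34, p35, p37, p38, p39, p4, p5, p9} — 21 facts.

21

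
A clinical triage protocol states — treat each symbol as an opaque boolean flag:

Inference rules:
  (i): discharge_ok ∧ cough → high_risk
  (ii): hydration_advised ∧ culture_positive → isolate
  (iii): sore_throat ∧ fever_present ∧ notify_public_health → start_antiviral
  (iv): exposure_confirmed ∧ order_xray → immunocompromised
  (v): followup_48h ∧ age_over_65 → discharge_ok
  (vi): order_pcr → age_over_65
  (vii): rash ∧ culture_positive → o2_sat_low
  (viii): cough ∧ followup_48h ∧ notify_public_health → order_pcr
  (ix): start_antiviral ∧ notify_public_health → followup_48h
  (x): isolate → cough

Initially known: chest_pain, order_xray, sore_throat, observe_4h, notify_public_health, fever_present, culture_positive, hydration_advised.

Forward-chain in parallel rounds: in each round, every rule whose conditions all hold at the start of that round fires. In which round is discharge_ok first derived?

[1] (ii) [hydration_advised ∧ culture_positive → isolate]; (iii) [sore_throat ∧ fever_present ∧ notify_public_health → start_antiviral]. ⇒ new: isolate, start_antiviral.
[2] (ix) [start_antiviral ∧ notify_public_health → followup_48h]; (x) [isolate → cough]. ⇒ new: followup_48h, cough.
[3] (viii) [cough ∧ followup_48h ∧ notify_public_health → order_pcr]. ⇒ new: order_pcr.
[4] (vi) [order_pcr → age_over_65]. ⇒ new: age_over_65.
[5] (v) [followup_48h ∧ age_over_65 → discharge_ok]. ⇒ new: discharge_ok.
discharge_ok first appears in round 5.

5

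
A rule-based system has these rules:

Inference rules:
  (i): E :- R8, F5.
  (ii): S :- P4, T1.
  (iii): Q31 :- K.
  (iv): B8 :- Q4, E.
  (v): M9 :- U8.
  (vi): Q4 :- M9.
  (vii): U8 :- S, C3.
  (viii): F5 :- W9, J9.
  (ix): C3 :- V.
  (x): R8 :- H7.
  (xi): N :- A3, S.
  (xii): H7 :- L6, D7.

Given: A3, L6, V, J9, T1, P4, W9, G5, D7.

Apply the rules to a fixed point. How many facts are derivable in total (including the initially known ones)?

Round 1 fires (ii), (viii), (ix), (xii), giving S, F5, C3, H7.
Round 2 fires (vii), (x), (xi), giving U8, R8, N.
Round 3 fires (i), (v), giving E, M9.
Round 4 fires (vi), giving Q4.
Round 5 fires (iv), giving B8.
Closure: {A3, B8, C3, D7, E, F5, G5, H7, J9, L6, M9, N, P4, Q4, R8, S, T1, U8, V, W9} — 20 facts.

20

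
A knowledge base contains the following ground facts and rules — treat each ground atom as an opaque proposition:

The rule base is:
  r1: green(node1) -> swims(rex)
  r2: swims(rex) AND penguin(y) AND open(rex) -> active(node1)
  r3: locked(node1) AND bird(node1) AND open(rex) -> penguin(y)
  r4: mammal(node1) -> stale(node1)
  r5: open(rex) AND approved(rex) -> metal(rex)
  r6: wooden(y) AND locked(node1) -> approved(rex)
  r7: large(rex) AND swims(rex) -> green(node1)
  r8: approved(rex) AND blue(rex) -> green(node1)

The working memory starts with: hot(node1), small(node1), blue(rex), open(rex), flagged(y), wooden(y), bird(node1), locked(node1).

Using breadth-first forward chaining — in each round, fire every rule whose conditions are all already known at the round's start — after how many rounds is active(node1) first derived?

4

Round 1 fires r3, r6, giving penguin(y), approved(rex).
Round 2 fires r5, r8, giving metal(rex), green(node1).
Round 3 fires r1, giving swims(rex).
Round 4 fires r2, giving active(node1).
active(node1) first appears in round 4.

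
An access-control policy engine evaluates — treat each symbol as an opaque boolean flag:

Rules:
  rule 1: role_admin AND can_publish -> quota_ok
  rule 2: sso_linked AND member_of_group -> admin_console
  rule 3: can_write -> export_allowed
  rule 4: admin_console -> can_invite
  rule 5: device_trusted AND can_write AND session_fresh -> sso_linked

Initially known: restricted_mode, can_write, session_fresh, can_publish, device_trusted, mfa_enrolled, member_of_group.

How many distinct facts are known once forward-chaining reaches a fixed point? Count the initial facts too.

Round 1: rule 3 [can_write -> export_allowed]; rule 5 [device_trusted AND can_write AND session_fresh -> sso_linked]. Adds export_allowed, sso_linked.
Round 2: rule 2 [sso_linked AND member_of_group -> admin_console]. Adds admin_console.
Round 3: rule 4 [admin_console -> can_invite]. Adds can_invite.
Closure: {admin_console, can_invite, can_publish, can_write, device_trusted, export_allowed, member_of_group, mfa_enrolled, restricted_mode, session_fresh, sso_linked} — 11 facts.

11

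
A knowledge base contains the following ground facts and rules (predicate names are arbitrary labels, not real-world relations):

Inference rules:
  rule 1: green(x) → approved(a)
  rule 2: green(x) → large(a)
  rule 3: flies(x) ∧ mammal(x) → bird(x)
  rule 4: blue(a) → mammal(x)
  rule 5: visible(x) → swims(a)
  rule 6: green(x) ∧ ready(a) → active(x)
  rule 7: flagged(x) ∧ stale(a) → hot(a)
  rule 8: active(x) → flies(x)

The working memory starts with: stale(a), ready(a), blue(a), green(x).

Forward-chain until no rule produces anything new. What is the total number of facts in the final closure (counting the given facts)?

[1] rule 1 [green(x) → approved(a)]; rule 2 [green(x) → large(a)]; rule 4 [blue(a) → mammal(x)]; rule 6 [green(x) ∧ ready(a) → active(x)]. ⇒ new: approved(a), large(a), mammal(x), active(x).
[2] rule 8 [active(x) → flies(x)]. ⇒ new: flies(x).
[3] rule 3 [flies(x) ∧ mammal(x) → bird(x)]. ⇒ new: bird(x).
Closure: {active(x), approved(a), bird(x), blue(a), flies(x), green(x), large(a), mammal(x), ready(a), stale(a)} — 10 facts.

10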